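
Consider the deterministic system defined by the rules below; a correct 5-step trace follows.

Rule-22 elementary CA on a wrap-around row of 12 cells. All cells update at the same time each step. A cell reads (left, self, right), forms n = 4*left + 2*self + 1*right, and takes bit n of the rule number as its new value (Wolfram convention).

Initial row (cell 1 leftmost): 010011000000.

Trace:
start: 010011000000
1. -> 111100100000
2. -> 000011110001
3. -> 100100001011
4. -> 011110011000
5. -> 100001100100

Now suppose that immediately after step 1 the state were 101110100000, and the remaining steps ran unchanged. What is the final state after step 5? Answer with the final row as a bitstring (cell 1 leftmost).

state after step 1 := 101110100000
2. -> 100000110001
3. -> 010001001010
4. -> 111011111011
5. -> 000000000000

000000000000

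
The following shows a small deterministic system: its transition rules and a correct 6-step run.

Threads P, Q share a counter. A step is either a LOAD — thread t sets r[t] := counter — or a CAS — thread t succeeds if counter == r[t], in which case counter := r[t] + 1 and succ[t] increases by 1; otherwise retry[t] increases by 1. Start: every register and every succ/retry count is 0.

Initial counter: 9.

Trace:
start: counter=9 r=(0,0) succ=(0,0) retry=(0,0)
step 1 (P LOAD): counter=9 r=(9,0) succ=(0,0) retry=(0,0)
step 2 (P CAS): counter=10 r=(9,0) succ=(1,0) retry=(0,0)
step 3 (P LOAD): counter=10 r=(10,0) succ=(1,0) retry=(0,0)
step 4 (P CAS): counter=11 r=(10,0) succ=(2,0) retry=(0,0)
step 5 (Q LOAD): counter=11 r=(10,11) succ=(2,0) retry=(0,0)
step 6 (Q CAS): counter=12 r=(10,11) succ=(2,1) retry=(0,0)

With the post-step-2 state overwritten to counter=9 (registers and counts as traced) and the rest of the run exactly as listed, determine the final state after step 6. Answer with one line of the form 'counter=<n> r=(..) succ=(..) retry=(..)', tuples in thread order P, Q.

counter=11 r=(9,10) succ=(2,1) retry=(0,0)

state after step 2 := counter=9 r=(9,0) succ=(1,0) retry=(0,0)
step 3 (P LOAD): counter=9 r=(9,0) succ=(1,0) retry=(0,0)
step 4 (P CAS): counter=10 r=(9,0) succ=(2,0) retry=(0,0)
step 5 (Q LOAD): counter=10 r=(9,10) succ=(2,0) retry=(0,0)
step 6 (Q CAS): counter=11 r=(9,10) succ=(2,1) retry=(0,0)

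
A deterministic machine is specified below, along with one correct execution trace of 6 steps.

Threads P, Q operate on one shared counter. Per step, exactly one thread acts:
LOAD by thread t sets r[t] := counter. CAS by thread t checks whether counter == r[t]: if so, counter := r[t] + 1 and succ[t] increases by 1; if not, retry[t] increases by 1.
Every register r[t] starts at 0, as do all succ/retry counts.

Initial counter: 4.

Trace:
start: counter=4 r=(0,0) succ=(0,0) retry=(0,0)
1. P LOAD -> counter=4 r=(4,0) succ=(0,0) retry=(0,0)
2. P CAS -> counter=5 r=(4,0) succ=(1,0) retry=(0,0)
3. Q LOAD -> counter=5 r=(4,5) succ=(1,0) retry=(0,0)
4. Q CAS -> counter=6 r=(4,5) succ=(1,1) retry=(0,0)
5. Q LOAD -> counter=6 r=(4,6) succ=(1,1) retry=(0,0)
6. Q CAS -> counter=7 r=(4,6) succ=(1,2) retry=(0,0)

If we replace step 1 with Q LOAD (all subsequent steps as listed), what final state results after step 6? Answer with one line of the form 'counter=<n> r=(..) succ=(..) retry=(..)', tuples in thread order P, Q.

counter=6 r=(0,5) succ=(0,2) retry=(1,0)

(re-executing from step 1 with the substitution; state before step 1: counter=4 r=(0,0) succ=(0,0) retry=(0,0))
1. Q LOAD -> counter=4 r=(0,4) succ=(0,0) retry=(0,0)
2. P CAS -> counter=4 r=(0,4) succ=(0,0) retry=(1,0)
3. Q LOAD -> counter=4 r=(0,4) succ=(0,0) retry=(1,0)
4. Q CAS -> counter=5 r=(0,4) succ=(0,1) retry=(1,0)
5. Q LOAD -> counter=5 r=(0,5) succ=(0,1) retry=(1,0)
6. Q CAS -> counter=6 r=(0,5) succ=(0,2) retry=(1,0)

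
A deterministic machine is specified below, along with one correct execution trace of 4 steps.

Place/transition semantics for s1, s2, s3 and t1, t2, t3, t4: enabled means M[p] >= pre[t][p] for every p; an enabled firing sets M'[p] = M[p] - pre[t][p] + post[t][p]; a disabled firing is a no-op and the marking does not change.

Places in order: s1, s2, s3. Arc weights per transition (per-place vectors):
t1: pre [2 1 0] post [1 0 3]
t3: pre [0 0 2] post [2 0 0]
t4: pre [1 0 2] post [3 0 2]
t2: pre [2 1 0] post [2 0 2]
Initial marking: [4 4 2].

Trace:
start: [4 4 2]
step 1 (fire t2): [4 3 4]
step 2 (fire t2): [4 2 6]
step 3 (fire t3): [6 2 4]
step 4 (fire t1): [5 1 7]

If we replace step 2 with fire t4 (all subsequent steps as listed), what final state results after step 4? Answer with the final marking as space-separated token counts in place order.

7 2 5

(re-executing from step 2 with the substitution; state before step 2: [4 3 4])
step 2 (fire t4): [6 3 4]
step 3 (fire t3): [8 3 2]
step 4 (fire t1): [7 2 5]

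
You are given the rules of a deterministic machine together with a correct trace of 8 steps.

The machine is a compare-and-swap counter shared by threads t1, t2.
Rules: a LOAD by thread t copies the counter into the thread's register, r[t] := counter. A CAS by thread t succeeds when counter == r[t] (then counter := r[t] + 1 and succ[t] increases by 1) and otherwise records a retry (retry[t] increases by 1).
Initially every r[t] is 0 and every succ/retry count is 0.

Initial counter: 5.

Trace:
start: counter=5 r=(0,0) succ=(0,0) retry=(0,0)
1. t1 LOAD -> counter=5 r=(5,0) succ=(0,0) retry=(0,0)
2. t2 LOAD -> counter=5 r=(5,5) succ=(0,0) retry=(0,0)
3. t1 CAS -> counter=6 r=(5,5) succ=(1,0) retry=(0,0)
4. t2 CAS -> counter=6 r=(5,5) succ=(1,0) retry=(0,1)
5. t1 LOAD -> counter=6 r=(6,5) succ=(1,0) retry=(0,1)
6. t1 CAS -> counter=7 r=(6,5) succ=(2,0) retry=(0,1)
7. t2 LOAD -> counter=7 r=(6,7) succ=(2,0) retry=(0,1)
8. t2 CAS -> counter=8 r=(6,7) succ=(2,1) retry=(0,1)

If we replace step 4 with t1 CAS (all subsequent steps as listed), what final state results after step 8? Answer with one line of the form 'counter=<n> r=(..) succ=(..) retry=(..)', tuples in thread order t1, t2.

counter=8 r=(6,7) succ=(2,1) retry=(1,0)

(re-executing from step 4 with the substitution; state before step 4: counter=6 r=(5,5) succ=(1,0) retry=(0,0))
4. t1 CAS -> counter=6 r=(5,5) succ=(1,0) retry=(1,0)
5. t1 LOAD -> counter=6 r=(6,5) succ=(1,0) retry=(1,0)
6. t1 CAS -> counter=7 r=(6,5) succ=(2,0) retry=(1,0)
7. t2 LOAD -> counter=7 r=(6,7) succ=(2,0) retry=(1,0)
8. t2 CAS -> counter=8 r=(6,7) succ=(2,1) retry=(1,0)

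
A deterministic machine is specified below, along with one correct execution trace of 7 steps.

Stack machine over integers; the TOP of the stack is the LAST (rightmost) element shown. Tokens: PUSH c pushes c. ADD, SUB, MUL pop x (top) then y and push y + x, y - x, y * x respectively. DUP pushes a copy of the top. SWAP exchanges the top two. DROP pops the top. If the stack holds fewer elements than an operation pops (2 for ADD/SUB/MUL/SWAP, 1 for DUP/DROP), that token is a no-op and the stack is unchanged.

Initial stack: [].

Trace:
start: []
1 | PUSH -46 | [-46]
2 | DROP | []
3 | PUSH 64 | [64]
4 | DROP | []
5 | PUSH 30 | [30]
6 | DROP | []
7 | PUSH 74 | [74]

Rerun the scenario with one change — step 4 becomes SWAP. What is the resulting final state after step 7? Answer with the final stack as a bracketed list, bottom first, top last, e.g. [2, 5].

(re-executing from step 4 with the substitution; state before step 4: [64])
4 | SWAP | [64]
5 | PUSH 30 | [64, 30]
6 | DROP | [64]
7 | PUSH 74 | [64, 74]

[64, 74]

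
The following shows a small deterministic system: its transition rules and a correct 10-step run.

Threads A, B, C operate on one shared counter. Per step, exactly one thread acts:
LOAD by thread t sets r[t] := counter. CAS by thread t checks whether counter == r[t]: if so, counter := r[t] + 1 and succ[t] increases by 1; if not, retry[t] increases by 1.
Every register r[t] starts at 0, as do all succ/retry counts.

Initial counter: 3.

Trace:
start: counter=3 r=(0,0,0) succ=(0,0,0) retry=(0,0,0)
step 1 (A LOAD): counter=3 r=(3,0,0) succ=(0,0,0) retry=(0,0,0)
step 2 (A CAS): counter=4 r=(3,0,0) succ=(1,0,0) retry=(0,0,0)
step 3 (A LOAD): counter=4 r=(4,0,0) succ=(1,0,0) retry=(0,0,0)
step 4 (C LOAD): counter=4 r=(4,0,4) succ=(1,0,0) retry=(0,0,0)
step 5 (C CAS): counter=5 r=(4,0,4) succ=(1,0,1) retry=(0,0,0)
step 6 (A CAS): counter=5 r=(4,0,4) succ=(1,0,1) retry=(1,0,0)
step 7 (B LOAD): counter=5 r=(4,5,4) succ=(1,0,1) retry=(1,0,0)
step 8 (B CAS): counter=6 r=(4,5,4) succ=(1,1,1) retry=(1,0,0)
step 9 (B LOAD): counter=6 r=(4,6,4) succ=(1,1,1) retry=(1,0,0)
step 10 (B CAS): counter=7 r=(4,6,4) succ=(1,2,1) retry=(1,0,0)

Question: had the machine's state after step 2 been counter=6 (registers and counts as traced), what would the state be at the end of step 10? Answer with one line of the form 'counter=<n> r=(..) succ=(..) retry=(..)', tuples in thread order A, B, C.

state after step 2 := counter=6 r=(3,0,0) succ=(1,0,0) retry=(0,0,0)
step 3 (A LOAD): counter=6 r=(6,0,0) succ=(1,0,0) retry=(0,0,0)
step 4 (C LOAD): counter=6 r=(6,0,6) succ=(1,0,0) retry=(0,0,0)
step 5 (C CAS): counter=7 r=(6,0,6) succ=(1,0,1) retry=(0,0,0)
step 6 (A CAS): counter=7 r=(6,0,6) succ=(1,0,1) retry=(1,0,0)
step 7 (B LOAD): counter=7 r=(6,7,6) succ=(1,0,1) retry=(1,0,0)
step 8 (B CAS): counter=8 r=(6,7,6) succ=(1,1,1) retry=(1,0,0)
step 9 (B LOAD): counter=8 r=(6,8,6) succ=(1,1,1) retry=(1,0,0)
step 10 (B CAS): counter=9 r=(6,8,6) succ=(1,2,1) retry=(1,0,0)

counter=9 r=(6,8,6) succ=(1,2,1) retry=(1,0,0)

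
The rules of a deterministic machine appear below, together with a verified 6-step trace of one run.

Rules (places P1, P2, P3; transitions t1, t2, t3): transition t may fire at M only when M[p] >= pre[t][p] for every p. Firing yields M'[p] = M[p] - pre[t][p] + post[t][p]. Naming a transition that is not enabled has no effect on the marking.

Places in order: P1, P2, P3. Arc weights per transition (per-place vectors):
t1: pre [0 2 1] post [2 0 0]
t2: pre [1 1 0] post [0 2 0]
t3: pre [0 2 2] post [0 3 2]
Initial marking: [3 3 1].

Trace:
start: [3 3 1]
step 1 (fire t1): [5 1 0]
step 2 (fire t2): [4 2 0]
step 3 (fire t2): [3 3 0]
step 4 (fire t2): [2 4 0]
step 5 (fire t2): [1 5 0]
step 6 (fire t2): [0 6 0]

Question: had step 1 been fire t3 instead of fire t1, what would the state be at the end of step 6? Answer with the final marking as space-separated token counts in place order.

0 6 1

(re-executing from step 1 with the substitution; state before step 1: [3 3 1])
step 1 (fire t3): [3 3 1]
step 2 (fire t2): [2 4 1]
step 3 (fire t2): [1 5 1]
step 4 (fire t2): [0 6 1]
step 5 (fire t2): [0 6 1]
step 6 (fire t2): [0 6 1]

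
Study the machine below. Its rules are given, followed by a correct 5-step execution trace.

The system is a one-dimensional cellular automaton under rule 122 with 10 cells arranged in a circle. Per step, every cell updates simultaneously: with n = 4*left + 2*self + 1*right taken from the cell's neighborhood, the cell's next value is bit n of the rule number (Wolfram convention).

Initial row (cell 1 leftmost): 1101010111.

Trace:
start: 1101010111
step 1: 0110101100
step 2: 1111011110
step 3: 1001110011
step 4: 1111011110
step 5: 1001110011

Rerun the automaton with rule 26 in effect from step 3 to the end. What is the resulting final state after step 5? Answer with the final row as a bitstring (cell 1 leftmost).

0011000110

(re-executing steps 3..5 under rule 26; state before step 3: 1111011110)
step 3: 1000010000
step 4: 0100101001
step 5: 0011000110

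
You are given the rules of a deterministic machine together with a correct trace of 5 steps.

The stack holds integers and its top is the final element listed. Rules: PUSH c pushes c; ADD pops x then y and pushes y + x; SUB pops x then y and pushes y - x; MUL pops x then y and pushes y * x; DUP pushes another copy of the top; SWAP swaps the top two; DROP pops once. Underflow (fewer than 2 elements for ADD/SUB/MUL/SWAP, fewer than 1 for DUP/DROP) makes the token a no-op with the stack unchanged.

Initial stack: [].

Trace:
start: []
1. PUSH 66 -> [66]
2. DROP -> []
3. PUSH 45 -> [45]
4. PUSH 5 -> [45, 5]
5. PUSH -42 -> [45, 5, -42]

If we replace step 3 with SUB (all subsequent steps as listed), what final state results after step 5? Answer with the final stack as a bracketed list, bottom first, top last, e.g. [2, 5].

(re-executing from step 3 with the substitution; state before step 3: [])
3. SUB -> []
4. PUSH 5 -> [5]
5. PUSH -42 -> [5, -42]

[5, -42]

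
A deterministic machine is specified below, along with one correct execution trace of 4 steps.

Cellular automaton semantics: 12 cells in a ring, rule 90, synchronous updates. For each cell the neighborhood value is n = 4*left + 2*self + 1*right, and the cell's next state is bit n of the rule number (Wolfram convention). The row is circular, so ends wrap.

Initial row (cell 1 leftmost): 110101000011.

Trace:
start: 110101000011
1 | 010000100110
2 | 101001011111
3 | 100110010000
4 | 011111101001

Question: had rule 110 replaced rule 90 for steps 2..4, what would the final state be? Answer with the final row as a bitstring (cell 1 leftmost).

010110001110

(re-executing steps 2..4 under rule 110; state before step 2: 010000100110)
2 | 110001101110
3 | 110011111011
4 | 010110001110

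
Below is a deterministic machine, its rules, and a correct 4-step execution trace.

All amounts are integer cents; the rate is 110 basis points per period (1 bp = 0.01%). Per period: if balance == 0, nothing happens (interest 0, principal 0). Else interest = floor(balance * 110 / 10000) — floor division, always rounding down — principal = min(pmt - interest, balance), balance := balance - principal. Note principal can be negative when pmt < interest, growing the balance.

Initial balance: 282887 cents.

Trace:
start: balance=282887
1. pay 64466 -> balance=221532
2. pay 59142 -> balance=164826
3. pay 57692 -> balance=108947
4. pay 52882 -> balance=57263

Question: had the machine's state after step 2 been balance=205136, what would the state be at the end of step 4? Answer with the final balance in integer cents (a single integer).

state after step 2 := balance=205136
3. pay 57692 -> balance=149700
4. pay 52882 -> balance=98464

98464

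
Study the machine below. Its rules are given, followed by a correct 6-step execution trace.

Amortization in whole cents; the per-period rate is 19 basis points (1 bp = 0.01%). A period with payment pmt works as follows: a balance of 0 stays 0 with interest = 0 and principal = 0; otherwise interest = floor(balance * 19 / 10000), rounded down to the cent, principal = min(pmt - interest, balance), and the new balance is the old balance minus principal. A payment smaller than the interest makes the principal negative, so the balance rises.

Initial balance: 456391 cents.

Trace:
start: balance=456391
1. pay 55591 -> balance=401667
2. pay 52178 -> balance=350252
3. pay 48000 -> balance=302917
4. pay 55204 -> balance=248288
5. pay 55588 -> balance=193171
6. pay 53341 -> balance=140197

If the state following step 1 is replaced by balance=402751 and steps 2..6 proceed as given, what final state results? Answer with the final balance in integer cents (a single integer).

state after step 1 := balance=402751
2. pay 52178 -> balance=351338
3. pay 48000 -> balance=304005
4. pay 55204 -> balance=249378
5. pay 55588 -> balance=194263
6. pay 53341 -> balance=141291

141291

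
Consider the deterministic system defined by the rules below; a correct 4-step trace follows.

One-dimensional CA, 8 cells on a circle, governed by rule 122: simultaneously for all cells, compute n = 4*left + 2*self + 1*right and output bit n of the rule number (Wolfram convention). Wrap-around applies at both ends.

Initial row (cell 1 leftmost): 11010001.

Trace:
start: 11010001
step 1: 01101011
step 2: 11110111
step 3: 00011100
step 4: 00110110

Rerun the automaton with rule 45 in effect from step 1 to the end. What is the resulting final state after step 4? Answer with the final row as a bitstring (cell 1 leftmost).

(re-executing steps 1..4 under rule 45; state before step 1: 11010001)
step 1: 00110101
step 2: 00101111
step 3: 00111000
step 4: 10100011

10100011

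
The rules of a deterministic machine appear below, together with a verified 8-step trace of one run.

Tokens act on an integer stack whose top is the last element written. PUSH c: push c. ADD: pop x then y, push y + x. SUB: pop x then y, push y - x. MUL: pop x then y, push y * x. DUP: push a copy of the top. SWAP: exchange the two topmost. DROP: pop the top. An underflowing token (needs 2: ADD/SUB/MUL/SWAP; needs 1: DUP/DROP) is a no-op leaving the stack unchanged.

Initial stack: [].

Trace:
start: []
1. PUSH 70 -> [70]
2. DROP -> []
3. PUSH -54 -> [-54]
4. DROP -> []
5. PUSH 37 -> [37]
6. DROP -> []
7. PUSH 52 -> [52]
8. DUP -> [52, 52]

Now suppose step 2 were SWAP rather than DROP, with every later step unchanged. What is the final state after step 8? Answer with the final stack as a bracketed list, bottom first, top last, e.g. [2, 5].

[70, 52, 52]

(re-executing from step 2 with the substitution; state before step 2: [70])
2. SWAP -> [70]
3. PUSH -54 -> [70, -54]
4. DROP -> [70]
5. PUSH 37 -> [70, 37]
6. DROP -> [70]
7. PUSH 52 -> [70, 52]
8. DUP -> [70, 52, 52]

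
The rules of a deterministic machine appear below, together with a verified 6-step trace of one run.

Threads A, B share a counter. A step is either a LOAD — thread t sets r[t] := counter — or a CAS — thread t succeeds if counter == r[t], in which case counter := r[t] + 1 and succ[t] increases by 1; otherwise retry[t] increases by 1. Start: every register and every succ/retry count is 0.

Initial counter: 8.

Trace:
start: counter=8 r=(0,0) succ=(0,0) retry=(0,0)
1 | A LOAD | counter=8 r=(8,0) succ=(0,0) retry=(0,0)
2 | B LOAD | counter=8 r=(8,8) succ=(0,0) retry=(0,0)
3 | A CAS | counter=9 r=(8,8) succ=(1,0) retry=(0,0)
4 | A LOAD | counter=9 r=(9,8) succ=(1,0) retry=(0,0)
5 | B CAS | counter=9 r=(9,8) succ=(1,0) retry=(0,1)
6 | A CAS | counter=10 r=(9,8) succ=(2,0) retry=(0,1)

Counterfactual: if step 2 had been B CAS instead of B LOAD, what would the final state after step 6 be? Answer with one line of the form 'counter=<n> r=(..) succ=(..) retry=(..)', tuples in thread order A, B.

counter=10 r=(9,0) succ=(2,0) retry=(0,2)

(re-executing from step 2 with the substitution; state before step 2: counter=8 r=(8,0) succ=(0,0) retry=(0,0))
2 | B CAS | counter=8 r=(8,0) succ=(0,0) retry=(0,1)
3 | A CAS | counter=9 r=(8,0) succ=(1,0) retry=(0,1)
4 | A LOAD | counter=9 r=(9,0) succ=(1,0) retry=(0,1)
5 | B CAS | counter=9 r=(9,0) succ=(1,0) retry=(0,2)
6 | A CAS | counter=10 r=(9,0) succ=(2,0) retry=(0,2)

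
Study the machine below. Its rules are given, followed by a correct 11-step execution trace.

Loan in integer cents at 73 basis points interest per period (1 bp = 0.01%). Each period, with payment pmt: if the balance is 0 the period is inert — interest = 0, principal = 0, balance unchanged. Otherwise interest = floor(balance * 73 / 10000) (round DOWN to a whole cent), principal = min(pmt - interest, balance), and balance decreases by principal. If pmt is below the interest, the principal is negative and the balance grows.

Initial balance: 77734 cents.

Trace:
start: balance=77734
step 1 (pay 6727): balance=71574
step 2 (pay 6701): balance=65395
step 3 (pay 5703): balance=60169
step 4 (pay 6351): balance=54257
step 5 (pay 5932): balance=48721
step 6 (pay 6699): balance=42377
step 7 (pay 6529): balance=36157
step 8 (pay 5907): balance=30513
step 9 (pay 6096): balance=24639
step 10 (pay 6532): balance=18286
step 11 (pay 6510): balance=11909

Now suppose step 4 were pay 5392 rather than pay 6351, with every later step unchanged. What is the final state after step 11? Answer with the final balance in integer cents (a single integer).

(re-executing from step 4 with the substitution; state before step 4: balance=60169)
step 4 (pay 5392): balance=55216
step 5 (pay 5932): balance=49687
step 6 (pay 6699): balance=43350
step 7 (pay 6529): balance=37137
step 8 (pay 5907): balance=31501
step 9 (pay 6096): balance=25634
step 10 (pay 6532): balance=19289
step 11 (pay 6510): balance=12919

12919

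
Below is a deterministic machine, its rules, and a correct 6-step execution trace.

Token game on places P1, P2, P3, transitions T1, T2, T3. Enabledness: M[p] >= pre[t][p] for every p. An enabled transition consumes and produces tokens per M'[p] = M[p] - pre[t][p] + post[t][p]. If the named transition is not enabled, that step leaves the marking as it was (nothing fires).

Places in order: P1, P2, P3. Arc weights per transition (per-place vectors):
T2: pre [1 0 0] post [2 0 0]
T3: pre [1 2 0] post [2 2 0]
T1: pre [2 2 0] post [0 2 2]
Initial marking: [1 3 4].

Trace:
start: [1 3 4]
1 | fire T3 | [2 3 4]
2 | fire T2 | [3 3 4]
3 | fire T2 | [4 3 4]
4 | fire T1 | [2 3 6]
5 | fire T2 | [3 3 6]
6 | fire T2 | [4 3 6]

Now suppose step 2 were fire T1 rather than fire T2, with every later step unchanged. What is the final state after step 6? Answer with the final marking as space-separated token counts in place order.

(re-executing from step 2 with the substitution; state before step 2: [2 3 4])
2 | fire T1 | [0 3 6]
3 | fire T2 | [0 3 6]
4 | fire T1 | [0 3 6]
5 | fire T2 | [0 3 6]
6 | fire T2 | [0 3 6]

0 3 6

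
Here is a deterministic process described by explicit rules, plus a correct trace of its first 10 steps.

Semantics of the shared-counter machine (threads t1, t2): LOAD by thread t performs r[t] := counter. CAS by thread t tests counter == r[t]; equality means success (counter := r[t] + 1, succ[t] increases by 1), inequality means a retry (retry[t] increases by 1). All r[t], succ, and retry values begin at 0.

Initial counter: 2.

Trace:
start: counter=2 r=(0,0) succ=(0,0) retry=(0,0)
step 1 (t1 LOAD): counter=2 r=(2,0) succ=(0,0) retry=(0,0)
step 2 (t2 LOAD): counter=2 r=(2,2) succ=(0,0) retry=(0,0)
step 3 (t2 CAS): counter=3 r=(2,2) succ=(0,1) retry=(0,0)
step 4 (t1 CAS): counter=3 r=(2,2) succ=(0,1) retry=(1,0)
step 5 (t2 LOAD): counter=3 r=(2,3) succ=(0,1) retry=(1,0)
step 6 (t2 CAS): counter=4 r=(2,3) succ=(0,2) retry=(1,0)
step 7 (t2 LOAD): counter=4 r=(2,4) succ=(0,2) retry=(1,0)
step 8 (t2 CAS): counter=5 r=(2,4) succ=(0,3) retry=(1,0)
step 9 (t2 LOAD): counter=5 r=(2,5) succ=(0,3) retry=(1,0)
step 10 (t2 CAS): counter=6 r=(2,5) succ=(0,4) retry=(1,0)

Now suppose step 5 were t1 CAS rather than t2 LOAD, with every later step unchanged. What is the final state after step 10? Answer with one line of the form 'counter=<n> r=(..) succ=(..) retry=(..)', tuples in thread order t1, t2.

counter=5 r=(2,4) succ=(0,3) retry=(2,1)

(re-executing from step 5 with the substitution; state before step 5: counter=3 r=(2,2) succ=(0,1) retry=(1,0))
step 5 (t1 CAS): counter=3 r=(2,2) succ=(0,1) retry=(2,0)
step 6 (t2 CAS): counter=3 r=(2,2) succ=(0,1) retry=(2,1)
step 7 (t2 LOAD): counter=3 r=(2,3) succ=(0,1) retry=(2,1)
step 8 (t2 CAS): counter=4 r=(2,3) succ=(0,2) retry=(2,1)
step 9 (t2 LOAD): counter=4 r=(2,4) succ=(0,2) retry=(2,1)
step 10 (t2 CAS): counter=5 r=(2,4) succ=(0,3) retry=(2,1)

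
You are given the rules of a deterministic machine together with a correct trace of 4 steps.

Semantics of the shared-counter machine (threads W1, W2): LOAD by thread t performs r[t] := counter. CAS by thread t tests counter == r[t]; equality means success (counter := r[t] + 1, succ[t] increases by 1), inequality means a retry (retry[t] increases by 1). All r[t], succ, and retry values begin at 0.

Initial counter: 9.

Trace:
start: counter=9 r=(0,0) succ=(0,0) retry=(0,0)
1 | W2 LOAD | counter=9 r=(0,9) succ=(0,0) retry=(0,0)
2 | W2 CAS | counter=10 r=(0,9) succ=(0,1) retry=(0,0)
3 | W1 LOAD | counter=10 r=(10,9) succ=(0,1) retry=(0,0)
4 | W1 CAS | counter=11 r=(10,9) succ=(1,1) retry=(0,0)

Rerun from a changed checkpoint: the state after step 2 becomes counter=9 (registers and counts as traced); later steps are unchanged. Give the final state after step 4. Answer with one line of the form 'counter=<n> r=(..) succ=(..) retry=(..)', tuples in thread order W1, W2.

counter=10 r=(9,9) succ=(1,1) retry=(0,0)

state after step 2 := counter=9 r=(0,9) succ=(0,1) retry=(0,0)
3 | W1 LOAD | counter=9 r=(9,9) succ=(0,1) retry=(0,0)
4 | W1 CAS | counter=10 r=(9,9) succ=(1,1) retry=(0,0)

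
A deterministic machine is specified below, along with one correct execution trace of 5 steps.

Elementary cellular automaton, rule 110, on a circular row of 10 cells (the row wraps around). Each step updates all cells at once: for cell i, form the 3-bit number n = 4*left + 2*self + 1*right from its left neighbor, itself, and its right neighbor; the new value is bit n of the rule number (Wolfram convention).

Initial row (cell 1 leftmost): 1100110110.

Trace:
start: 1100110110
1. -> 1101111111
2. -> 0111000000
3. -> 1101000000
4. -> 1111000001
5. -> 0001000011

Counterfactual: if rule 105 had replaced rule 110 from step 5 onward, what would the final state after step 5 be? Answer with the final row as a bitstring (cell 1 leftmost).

(re-executing step 5 under rule 105; state before step 5: 1111000001)
5. -> 0001011101

0001011101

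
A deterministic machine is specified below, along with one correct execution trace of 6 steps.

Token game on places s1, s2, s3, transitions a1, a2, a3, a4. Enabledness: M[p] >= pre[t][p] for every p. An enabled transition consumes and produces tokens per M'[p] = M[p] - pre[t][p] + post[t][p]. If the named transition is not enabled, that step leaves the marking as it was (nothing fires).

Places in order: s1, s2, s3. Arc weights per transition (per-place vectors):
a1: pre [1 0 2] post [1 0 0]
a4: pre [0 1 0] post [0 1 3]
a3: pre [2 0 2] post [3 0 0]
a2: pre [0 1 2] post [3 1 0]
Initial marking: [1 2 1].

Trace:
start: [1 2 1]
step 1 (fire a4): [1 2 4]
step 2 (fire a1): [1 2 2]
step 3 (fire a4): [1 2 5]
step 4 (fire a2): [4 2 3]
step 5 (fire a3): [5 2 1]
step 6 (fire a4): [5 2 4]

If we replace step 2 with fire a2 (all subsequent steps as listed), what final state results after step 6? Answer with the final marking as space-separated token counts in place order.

(re-executing from step 2 with the substitution; state before step 2: [1 2 4])
step 2 (fire a2): [4 2 2]
step 3 (fire a4): [4 2 5]
step 4 (fire a2): [7 2 3]
step 5 (fire a3): [8 2 1]
step 6 (fire a4): [8 2 4]

8 2 4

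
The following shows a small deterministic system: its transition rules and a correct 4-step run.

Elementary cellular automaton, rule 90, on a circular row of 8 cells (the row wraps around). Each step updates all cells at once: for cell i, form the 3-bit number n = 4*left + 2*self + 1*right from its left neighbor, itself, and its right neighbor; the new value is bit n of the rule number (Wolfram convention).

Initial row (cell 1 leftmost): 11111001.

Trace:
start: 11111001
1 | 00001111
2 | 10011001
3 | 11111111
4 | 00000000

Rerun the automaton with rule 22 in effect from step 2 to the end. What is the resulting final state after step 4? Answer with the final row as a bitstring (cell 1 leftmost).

00000110

(re-executing steps 2..4 under rule 22; state before step 2: 00001111)
2 | 10010000
3 | 11111001
4 | 00000110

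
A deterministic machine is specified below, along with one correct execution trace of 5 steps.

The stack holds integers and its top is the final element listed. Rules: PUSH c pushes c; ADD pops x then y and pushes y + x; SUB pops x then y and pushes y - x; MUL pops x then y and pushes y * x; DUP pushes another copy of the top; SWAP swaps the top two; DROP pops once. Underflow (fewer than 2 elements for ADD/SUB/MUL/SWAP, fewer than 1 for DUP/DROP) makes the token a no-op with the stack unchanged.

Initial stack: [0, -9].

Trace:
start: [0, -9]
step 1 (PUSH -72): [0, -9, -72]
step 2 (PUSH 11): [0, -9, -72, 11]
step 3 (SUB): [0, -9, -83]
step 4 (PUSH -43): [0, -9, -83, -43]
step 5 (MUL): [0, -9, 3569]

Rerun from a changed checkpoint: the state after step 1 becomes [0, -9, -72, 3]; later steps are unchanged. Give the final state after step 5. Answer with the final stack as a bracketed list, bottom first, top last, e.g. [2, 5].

state after step 1 := [0, -9, -72, 3]
step 2 (PUSH 11): [0, -9, -72, 3, 11]
step 3 (SUB): [0, -9, -72, -8]
step 4 (PUSH -43): [0, -9, -72, -8, -43]
step 5 (MUL): [0, -9, -72, 344]

[0, -9, -72, 344]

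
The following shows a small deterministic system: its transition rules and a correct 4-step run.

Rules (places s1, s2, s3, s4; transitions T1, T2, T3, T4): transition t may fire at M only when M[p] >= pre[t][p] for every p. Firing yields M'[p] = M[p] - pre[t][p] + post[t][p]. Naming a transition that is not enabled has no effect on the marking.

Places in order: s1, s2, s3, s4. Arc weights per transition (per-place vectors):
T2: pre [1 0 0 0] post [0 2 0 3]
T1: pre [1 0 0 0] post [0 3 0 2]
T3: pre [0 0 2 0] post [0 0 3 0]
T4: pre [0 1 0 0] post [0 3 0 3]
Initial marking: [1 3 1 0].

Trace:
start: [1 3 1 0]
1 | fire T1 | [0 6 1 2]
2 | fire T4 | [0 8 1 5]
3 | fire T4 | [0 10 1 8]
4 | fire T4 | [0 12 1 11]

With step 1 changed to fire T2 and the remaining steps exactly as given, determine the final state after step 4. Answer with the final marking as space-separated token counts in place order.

(re-executing from step 1 with the substitution; state before step 1: [1 3 1 0])
1 | fire T2 | [0 5 1 3]
2 | fire T4 | [0 7 1 6]
3 | fire T4 | [0 9 1 9]
4 | fire T4 | [0 11 1 12]

0 11 1 12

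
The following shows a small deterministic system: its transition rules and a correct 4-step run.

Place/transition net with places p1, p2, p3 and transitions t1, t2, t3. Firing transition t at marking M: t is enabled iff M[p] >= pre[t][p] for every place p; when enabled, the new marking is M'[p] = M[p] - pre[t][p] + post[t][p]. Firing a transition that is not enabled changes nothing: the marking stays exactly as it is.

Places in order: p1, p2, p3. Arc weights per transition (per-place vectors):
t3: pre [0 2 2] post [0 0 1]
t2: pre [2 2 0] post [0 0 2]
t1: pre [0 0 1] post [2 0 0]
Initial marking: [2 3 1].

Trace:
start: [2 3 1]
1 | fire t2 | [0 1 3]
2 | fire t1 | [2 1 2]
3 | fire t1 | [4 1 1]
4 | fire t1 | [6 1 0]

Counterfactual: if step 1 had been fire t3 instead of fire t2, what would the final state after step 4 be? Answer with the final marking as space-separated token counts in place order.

(re-executing from step 1 with the substitution; state before step 1: [2 3 1])
1 | fire t3 | [2 3 1]
2 | fire t1 | [4 3 0]
3 | fire t1 | [4 3 0]
4 | fire t1 | [4 3 0]

4 3 0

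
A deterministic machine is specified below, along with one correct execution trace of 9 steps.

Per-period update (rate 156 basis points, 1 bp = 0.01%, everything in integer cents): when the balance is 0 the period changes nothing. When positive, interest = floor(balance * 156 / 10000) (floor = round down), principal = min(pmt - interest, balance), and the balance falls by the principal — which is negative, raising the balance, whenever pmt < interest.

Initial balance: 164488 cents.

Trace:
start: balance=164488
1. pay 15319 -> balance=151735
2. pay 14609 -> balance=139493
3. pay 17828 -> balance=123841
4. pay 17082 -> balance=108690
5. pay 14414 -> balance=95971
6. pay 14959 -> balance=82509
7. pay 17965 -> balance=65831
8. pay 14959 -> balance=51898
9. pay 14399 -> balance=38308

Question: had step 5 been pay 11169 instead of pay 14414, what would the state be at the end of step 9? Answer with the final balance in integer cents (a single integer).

(re-executing from step 5 with the substitution; state before step 5: balance=108690)
5. pay 11169 -> balance=99216
6. pay 14959 -> balance=85804
7. pay 17965 -> balance=69177
8. pay 14959 -> balance=55297
9. pay 14399 -> balance=41760

41760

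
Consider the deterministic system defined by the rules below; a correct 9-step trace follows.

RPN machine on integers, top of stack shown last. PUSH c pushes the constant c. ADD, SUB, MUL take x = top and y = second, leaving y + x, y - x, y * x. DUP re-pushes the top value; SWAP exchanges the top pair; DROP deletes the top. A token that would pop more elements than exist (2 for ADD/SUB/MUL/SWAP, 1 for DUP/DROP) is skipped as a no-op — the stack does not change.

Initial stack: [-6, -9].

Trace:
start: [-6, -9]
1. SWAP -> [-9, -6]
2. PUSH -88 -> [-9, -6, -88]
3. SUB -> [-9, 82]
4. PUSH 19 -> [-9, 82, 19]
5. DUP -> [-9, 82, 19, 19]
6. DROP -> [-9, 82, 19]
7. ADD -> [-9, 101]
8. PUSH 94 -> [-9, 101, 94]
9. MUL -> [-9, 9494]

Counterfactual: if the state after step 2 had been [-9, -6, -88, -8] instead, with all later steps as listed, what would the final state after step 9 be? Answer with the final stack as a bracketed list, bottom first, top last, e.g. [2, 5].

state after step 2 := [-9, -6, -88, -8]
3. SUB -> [-9, -6, -80]
4. PUSH 19 -> [-9, -6, -80, 19]
5. DUP -> [-9, -6, -80, 19, 19]
6. DROP -> [-9, -6, -80, 19]
7. ADD -> [-9, -6, -61]
8. PUSH 94 -> [-9, -6, -61, 94]
9. MUL -> [-9, -6, -5734]

[-9, -6, -5734]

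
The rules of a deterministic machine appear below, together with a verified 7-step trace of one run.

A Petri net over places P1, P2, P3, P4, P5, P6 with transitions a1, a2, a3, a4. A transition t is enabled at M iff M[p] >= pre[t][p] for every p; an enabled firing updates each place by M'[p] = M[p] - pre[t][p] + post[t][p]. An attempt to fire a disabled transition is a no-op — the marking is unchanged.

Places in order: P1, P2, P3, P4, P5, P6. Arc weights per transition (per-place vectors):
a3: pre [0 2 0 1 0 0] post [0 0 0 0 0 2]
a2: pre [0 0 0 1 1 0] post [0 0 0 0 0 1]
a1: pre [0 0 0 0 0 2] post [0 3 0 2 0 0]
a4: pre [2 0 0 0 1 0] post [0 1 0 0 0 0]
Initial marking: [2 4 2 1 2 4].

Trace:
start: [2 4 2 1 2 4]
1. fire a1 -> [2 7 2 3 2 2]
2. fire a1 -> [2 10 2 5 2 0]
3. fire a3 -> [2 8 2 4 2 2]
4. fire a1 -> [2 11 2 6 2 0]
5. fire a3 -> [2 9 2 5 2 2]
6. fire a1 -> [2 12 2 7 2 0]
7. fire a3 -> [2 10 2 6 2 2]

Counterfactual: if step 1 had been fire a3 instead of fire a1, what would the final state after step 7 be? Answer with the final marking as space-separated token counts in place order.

2 5 2 3 2 6

(re-executing from step 1 with the substitution; state before step 1: [2 4 2 1 2 4])
1. fire a3 -> [2 2 2 0 2 6]
2. fire a1 -> [2 5 2 2 2 4]
3. fire a3 -> [2 3 2 1 2 6]
4. fire a1 -> [2 6 2 3 2 4]
5. fire a3 -> [2 4 2 2 2 6]
6. fire a1 -> [2 7 2 4 2 4]
7. fire a3 -> [2 5 2 3 2 6]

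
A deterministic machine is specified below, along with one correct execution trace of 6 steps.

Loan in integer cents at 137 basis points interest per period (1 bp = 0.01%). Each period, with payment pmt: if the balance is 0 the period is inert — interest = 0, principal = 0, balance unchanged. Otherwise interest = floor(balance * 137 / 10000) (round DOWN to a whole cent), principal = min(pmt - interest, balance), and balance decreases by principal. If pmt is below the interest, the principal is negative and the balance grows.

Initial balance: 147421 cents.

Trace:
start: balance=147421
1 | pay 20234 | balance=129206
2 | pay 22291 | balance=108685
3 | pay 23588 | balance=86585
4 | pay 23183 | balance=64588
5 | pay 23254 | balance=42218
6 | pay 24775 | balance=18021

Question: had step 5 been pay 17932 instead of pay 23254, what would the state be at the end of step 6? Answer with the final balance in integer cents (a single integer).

(re-executing from step 5 with the substitution; state before step 5: balance=64588)
5 | pay 17932 | balance=47540
6 | pay 24775 | balance=23416

23416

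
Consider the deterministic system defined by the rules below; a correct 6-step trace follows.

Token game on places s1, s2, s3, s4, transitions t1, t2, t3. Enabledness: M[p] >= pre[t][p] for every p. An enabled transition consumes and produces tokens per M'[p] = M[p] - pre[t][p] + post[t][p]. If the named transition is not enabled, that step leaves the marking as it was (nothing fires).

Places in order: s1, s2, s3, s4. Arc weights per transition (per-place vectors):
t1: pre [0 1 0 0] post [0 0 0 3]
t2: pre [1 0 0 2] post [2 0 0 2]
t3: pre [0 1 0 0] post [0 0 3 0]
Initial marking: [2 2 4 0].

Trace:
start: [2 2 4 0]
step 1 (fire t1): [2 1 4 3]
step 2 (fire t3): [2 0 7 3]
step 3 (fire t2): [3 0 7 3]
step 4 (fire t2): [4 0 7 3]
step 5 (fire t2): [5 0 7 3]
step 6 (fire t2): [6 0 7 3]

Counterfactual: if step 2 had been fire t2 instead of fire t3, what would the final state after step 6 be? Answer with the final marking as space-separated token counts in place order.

7 1 4 3

(re-executing from step 2 with the substitution; state before step 2: [2 1 4 3])
step 2 (fire t2): [3 1 4 3]
step 3 (fire t2): [4 1 4 3]
step 4 (fire t2): [5 1 4 3]
step 5 (fire t2): [6 1 4 3]
step 6 (fire t2): [7 1 4 3]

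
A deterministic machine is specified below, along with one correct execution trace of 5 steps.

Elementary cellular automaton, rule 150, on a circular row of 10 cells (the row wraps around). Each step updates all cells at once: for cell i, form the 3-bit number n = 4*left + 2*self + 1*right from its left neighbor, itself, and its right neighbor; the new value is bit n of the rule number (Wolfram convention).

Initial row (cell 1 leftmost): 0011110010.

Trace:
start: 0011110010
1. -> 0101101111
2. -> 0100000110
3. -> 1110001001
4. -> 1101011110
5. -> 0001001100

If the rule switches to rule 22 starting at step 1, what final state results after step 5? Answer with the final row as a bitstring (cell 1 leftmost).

0001001100

(re-executing steps 1..5 under rule 22; state before step 1: 0011110010)
1. -> 0100001111
2. -> 0110010000
3. -> 1001111000
4. -> 1110000101
5. -> 0001001100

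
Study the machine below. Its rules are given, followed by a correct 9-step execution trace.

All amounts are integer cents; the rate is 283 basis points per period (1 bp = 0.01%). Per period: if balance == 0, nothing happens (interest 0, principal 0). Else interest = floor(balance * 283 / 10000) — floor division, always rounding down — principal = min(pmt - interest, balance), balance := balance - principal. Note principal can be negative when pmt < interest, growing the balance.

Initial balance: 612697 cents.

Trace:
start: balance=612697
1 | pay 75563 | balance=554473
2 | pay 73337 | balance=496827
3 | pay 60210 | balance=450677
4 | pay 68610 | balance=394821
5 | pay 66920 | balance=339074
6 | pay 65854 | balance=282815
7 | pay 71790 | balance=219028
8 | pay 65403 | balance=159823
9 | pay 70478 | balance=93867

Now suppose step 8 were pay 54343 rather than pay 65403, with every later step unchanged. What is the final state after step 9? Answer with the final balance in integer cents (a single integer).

105240

(re-executing from step 8 with the substitution; state before step 8: balance=219028)
8 | pay 54343 | balance=170883
9 | pay 70478 | balance=105240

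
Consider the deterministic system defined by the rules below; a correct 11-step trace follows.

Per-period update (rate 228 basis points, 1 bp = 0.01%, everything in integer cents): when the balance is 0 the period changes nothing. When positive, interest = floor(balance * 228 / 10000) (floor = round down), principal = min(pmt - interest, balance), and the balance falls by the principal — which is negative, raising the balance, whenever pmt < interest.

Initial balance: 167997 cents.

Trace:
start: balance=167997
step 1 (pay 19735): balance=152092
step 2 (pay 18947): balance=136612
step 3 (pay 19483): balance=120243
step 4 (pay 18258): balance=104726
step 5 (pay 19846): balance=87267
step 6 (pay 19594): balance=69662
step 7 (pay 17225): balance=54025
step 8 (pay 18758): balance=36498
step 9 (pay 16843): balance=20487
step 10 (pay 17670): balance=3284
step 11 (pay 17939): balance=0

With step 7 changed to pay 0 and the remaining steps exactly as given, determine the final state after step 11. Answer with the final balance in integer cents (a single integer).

4269

(re-executing from step 7 with the substitution; state before step 7: balance=69662)
step 7 (pay 0): balance=71250
step 8 (pay 18758): balance=54116
step 9 (pay 16843): balance=38506
step 10 (pay 17670): balance=21713
step 11 (pay 17939): balance=4269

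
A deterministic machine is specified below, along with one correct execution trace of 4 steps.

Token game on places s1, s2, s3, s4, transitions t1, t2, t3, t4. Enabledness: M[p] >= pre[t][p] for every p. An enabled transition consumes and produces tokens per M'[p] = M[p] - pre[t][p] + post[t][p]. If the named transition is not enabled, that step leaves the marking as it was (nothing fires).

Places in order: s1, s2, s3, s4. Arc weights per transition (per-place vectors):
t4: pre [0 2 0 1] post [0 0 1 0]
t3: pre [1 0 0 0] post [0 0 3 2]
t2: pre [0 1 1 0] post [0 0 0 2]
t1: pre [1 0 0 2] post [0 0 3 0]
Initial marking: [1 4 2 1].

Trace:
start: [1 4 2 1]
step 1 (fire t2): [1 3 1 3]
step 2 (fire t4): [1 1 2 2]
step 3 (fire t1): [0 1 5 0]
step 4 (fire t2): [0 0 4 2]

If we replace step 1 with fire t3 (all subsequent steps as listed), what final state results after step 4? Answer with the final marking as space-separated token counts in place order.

0 1 5 4

(re-executing from step 1 with the substitution; state before step 1: [1 4 2 1])
step 1 (fire t3): [0 4 5 3]
step 2 (fire t4): [0 2 6 2]
step 3 (fire t1): [0 2 6 2]
step 4 (fire t2): [0 1 5 4]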